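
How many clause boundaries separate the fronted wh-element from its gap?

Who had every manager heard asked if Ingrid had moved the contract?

"who" is extracted from the subject of "asked".
Boundaries crossed, outermost first: [Ø] — 1 in total.

1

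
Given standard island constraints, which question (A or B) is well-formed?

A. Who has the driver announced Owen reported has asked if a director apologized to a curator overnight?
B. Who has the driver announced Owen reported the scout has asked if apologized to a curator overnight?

In B, the wh-phrase is extracted from inside a wh-island (introduced by "if"), which blocks movement.
In A, the extraction path crosses only that-complement boundaries, which are transparent.
So A is grammatical.

A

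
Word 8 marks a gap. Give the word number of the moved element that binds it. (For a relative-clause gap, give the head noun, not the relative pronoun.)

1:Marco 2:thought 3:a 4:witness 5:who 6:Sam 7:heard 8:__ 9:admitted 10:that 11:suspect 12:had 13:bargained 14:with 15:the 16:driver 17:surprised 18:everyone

The gap at 8 is the subject of "admitted", inside a relative clause.
The relative pronoun is "who" (word 5); it is bound by the head noun immediately before it.
Its filler is the head noun "witness", at word 4.

4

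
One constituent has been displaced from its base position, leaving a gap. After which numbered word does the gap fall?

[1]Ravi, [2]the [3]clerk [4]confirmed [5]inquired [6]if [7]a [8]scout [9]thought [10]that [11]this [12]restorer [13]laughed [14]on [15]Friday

4

The displaced element is "Ravi" (word 1).
It is linked across 1 clause boundary (Ø).
It functions as the subject of "inquired", so the gap sits immediately after word 4 ("confirmed").
Base order: The clerk confirmed that Ravi inquired if a scout thought that this restorer laughed on Friday.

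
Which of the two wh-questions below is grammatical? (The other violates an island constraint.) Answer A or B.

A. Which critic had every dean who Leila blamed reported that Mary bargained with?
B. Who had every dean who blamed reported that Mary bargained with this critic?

A

In B, the wh-phrase is extracted from inside a complex-NP island (relative clause) (introduced by "who"), which blocks movement.
In A, the extraction path crosses only that-complement boundaries, which are transparent.
So A is grammatical.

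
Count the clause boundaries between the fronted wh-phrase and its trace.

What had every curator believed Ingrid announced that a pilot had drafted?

2

"what" is extracted from the object of "drafted".
Boundaries crossed, outermost first: [Ø], [that] — 2 in total.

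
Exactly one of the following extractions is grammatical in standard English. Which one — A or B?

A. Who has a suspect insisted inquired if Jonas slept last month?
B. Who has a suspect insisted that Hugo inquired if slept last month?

In B, the wh-phrase is extracted from inside a wh-island (introduced by "if"), which blocks movement.
In A, the extraction path crosses only that-complement boundaries, which are transparent.
So A is grammatical.

A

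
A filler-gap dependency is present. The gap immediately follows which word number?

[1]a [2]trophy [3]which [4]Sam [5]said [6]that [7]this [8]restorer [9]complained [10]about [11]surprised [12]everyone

10

The displaced element is "a trophy" (word 2).
It is linked across 1 clause boundary (that).
It functions as the object of the preposition "about" of "complained", so the gap sits immediately after word 10 ("about").
Base order: Sam said that this restorer complained about a trophy.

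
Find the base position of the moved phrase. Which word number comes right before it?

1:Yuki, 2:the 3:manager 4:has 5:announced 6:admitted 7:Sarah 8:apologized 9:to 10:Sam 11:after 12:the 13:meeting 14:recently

5

The displaced element is "Yuki" (word 1).
It is linked across 1 clause boundary (Ø).
It functions as the subject of "admitted", so the gap sits immediately after word 5 ("announced").
Base order: The manager has announced that Yuki admitted Sarah apologized to Sam after the meeting recently.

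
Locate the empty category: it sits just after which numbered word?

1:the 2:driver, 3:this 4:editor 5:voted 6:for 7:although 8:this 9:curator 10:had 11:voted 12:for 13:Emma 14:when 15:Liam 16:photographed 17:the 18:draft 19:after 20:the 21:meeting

The displaced element is "the driver" (word 2).
It functions as the object of the preposition "for" of "voted", so the gap sits immediately after word 6 ("for").
Base order: This editor voted for the driver although this curator had voted for Emma when Liam photographed the draft after the meeting.

6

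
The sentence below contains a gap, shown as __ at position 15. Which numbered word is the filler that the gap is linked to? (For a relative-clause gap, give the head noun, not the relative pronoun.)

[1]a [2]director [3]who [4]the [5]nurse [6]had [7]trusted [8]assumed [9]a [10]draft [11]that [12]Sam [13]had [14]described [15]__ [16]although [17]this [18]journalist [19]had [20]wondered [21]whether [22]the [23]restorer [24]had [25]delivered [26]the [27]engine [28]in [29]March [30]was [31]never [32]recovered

10

The gap at 15 is the object of "described", inside a relative clause.
The relative pronoun is "that" (word 11); it is bound by the head noun immediately before it.
Its filler is the head noun "draft", at word 10.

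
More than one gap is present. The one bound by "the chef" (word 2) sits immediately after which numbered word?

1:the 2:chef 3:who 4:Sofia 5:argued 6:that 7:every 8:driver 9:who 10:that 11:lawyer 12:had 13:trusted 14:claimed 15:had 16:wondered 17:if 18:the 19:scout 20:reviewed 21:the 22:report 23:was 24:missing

14

The displaced element is "the chef" (word 2).
It is linked across 2 clause boundaries (that → Ø).
It functions as the subject of "wondered", so the gap sits immediately after word 14 ("claimed").
Base order: Sofia argued that every driver who that lawyer had trusted claimed that the chef had wondered if the scout reviewed the report.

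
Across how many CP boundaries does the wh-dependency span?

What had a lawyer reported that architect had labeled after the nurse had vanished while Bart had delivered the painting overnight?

1

"what" is extracted from the object of "labeled".
Boundaries crossed, outermost first: [Ø] — 1 in total.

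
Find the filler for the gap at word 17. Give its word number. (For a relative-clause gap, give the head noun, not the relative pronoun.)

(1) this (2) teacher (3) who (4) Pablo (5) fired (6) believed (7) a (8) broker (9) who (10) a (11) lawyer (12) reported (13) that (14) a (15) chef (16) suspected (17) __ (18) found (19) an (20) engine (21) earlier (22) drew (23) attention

8

The gap at 17 is the subject of "found", inside a relative clause.
The relative pronoun is "who" (word 9); it is bound by the head noun immediately before it.
Its filler is the head noun "broker", at word 8.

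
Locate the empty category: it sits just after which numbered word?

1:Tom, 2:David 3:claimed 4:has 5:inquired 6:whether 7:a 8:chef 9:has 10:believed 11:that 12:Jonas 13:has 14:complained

The displaced element is "Tom" (word 1).
It is linked across 1 clause boundary (Ø).
It functions as the subject of "inquired", so the gap sits immediately after word 3 ("claimed").
Base order: David claimed that Tom has inquired whether a chef has believed that Jonas has complained.

3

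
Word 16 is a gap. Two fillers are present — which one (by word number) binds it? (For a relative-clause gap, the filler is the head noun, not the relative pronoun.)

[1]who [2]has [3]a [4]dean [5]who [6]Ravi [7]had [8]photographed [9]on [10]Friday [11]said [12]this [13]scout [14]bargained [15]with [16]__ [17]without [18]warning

1

The marked gap is the object of the preposition "with" of "bargained".
Its filler is the fronted wh-phrase "who", at word 1.
(The other dependency links word 4 to a gap after word 8.)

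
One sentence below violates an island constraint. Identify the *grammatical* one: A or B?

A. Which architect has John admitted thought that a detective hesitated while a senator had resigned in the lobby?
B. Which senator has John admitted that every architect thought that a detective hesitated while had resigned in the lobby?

In B, the wh-phrase is extracted from inside an adjunct island (introduced by "while"), which blocks movement.
In A, the extraction path crosses only that-complement boundaries, which are transparent.
So A is grammatical.

A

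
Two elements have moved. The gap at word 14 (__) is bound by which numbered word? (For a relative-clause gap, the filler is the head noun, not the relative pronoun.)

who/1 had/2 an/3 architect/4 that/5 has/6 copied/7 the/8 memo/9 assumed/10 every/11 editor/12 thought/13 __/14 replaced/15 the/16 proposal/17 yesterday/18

1

The marked gap is the subject of "replaced".
Its filler is the fronted wh-phrase "who", at word 1.
(The other dependency links word 4 to a gap after word 5.)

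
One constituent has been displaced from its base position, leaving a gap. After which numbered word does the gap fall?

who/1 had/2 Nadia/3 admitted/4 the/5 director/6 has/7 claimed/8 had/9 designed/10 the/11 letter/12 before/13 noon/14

The displaced element is "who" (word 1).
It is linked across 2 clause boundaries (Ø → Ø).
It functions as the subject of "designed", so the gap sits immediately after word 8 ("claimed").
Base order: Nadia had admitted the director has claimed that who had designed the letter before noon.

8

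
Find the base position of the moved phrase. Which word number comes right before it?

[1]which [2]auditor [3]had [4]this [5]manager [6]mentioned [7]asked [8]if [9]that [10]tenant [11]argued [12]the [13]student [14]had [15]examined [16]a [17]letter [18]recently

6

The displaced element is "which auditor" (word 2).
It is linked across 1 clause boundary (Ø).
It functions as the subject of "asked", so the gap sits immediately after word 6 ("mentioned").
Base order: This manager had mentioned which auditor asked if that tenant argued the student had examined a letter recently.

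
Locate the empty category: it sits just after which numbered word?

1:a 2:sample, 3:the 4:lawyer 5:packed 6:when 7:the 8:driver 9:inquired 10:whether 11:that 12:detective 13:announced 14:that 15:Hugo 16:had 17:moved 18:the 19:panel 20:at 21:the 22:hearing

5

The displaced element is "a sample" (word 2).
It functions as the direct object of "packed", so the gap sits immediately after word 5 ("packed").
Base order: The lawyer packed a sample when the driver inquired whether that detective announced that Hugo had moved the panel at the hearing.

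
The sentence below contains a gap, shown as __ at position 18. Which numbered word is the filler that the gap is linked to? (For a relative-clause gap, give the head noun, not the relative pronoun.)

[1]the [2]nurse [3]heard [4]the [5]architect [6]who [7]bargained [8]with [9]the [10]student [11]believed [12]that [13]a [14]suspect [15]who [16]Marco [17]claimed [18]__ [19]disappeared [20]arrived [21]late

The gap at 18 is the subject of "disappeared", inside a relative clause.
The relative pronoun is "who" (word 15); it is bound by the head noun immediately before it.
Its filler is the head noun "suspect", at word 14.

14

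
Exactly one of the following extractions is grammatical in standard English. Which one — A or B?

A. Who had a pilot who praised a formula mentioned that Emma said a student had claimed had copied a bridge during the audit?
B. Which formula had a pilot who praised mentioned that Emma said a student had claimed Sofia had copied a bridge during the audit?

A

In B, the wh-phrase is extracted from inside a complex-NP island (relative clause) (introduced by "who"), which blocks movement.
In A, the extraction path crosses only that-complement boundaries, which are transparent.
So A is grammatical.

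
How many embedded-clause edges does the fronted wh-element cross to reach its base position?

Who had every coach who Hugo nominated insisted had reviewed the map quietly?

1

"who" is extracted from the subject of "reviewed".
Boundaries crossed, outermost first: [Ø] — 1 in total.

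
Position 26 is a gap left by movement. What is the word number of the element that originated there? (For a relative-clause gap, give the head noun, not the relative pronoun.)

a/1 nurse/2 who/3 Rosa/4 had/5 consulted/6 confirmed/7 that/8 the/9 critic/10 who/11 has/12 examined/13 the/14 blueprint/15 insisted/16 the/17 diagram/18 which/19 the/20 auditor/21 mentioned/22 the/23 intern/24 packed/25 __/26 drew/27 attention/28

The gap at 26 is the object of "packed", inside a relative clause.
The relative pronoun is "which" (word 19); it is bound by the head noun immediately before it.
Its filler is the head noun "diagram", at word 18.

18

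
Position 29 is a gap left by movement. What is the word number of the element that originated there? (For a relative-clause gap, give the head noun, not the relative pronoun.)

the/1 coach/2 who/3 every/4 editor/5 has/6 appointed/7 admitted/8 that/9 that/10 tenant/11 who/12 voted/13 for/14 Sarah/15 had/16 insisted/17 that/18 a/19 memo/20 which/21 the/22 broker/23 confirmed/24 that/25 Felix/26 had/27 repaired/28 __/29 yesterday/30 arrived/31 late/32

The gap at 29 is the object of "repaired", inside a relative clause.
The relative pronoun is "which" (word 21); it is bound by the head noun immediately before it.
Its filler is the head noun "memo", at word 20.

20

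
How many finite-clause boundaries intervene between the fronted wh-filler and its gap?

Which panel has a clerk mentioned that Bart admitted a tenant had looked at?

"which panel" is extracted from the PP object of "looked".
Boundaries crossed, outermost first: [that], [Ø] — 2 in total.

2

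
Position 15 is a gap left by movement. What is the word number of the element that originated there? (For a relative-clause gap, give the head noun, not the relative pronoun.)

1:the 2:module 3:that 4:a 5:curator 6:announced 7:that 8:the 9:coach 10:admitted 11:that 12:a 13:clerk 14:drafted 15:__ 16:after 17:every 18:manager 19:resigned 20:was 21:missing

2

The gap at 15 is the object of "drafted", inside a relative clause.
The relative pronoun is "that" (word 3); it is bound by the head noun immediately before it.
Its filler is the head noun "module", at word 2.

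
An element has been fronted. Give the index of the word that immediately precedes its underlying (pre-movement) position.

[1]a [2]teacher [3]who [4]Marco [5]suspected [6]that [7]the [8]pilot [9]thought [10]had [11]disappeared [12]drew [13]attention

The displaced element is "a teacher" (word 2).
It is linked across 2 clause boundaries (that → Ø).
It functions as the subject of "disappeared", so the gap sits immediately after word 9 ("thought").
Base order: Marco suspected that the pilot thought that a teacher had disappeared.

9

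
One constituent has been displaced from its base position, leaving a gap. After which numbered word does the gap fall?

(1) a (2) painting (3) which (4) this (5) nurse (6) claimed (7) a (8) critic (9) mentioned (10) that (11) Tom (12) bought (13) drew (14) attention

12

The displaced element is "a painting" (word 2).
It is linked across 2 clause boundaries (Ø → that).
It functions as the direct object of "bought", so the gap sits immediately after word 12 ("bought").
Base order: This nurse claimed a critic mentioned that Tom bought a painting.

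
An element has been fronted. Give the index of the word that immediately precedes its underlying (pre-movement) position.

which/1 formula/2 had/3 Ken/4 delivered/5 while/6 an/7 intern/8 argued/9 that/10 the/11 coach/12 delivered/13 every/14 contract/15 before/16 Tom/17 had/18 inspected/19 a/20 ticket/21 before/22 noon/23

5

The displaced element is "which formula" (word 2).
It functions as the direct object of "delivered", so the gap sits immediately after word 5 ("delivered").
Base order: Ken had delivered which formula while an intern argued that the coach delivered every contract before Tom had inspected a ticket before noon.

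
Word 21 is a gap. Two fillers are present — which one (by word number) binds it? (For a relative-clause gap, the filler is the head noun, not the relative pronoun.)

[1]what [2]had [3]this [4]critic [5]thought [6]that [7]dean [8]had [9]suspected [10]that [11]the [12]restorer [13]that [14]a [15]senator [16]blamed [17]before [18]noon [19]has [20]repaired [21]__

The marked gap is the direct object of "repaired".
Its filler is the fronted wh-phrase "what", at word 1.
(The other dependency links word 12 to a gap after word 16.)

1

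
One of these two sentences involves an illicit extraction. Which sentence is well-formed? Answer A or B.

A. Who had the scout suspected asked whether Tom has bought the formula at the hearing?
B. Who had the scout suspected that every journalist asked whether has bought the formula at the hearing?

A

In B, the wh-phrase is extracted from inside a wh-island (introduced by "whether"), which blocks movement.
In A, the extraction path crosses only that-complement boundaries, which are transparent.
So A is grammatical.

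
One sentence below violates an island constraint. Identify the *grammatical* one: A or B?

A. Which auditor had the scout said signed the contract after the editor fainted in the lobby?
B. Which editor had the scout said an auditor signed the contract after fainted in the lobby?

A

In B, the wh-phrase is extracted from inside an adjunct island (introduced by "after"), which blocks movement.
In A, the extraction path crosses only that-complement boundaries, which are transparent.
So A is grammatical.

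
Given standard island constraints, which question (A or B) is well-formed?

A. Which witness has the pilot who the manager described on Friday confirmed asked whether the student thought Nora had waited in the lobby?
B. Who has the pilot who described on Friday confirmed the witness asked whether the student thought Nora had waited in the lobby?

In B, the wh-phrase is extracted from inside a complex-NP island (relative clause) (introduced by "who"), which blocks movement.
In A, the extraction path crosses only that-complement boundaries, which are transparent.
So A is grammatical.

A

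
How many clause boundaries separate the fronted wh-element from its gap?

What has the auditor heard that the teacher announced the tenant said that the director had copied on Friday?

3

"what" is extracted from the object of "copied".
Boundaries crossed, outermost first: [that], [Ø], [that] — 3 in total.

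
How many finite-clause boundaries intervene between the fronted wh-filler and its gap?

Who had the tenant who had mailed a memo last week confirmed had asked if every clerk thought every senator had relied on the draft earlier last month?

"who" is extracted from the subject of "asked".
Boundaries crossed, outermost first: [Ø] — 1 in total.

1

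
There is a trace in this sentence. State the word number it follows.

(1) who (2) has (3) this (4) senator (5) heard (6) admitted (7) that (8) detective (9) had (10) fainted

The displaced element is "who" (word 1).
It is linked across 1 clause boundary (Ø).
It functions as the subject of "admitted", so the gap sits immediately after word 5 ("heard").
Base order: This senator has heard who admitted that detective had fainted.

5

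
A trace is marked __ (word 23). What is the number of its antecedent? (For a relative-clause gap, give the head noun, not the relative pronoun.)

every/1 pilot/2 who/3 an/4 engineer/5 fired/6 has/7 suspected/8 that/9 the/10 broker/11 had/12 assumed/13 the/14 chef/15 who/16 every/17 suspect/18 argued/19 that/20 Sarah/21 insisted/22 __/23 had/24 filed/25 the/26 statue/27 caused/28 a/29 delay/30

The gap at 23 is the subject of "filed", inside a relative clause.
The relative pronoun is "who" (word 16); it is bound by the head noun immediately before it.
Its filler is the head noun "chef", at word 15.

15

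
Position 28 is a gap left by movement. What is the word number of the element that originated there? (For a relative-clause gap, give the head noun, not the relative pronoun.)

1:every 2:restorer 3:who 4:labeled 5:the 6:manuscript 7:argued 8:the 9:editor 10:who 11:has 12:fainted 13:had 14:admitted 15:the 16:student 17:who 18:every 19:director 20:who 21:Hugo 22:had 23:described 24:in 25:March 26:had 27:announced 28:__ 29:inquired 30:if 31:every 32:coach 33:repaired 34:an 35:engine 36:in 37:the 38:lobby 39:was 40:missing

16

The gap at 28 is the subject of "inquired", inside a relative clause.
The relative pronoun is "who" (word 17); it is bound by the head noun immediately before it.
Its filler is the head noun "student", at word 16.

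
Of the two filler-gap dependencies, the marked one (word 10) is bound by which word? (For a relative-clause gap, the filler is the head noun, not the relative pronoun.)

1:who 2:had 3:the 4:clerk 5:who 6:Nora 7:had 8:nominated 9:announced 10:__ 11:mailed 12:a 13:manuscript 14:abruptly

The marked gap is the subject of "mailed".
Its filler is the fronted wh-phrase "who", at word 1.
(The other dependency links word 4 to a gap after word 8.)

1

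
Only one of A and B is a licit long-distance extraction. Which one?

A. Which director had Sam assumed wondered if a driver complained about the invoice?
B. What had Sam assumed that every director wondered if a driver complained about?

In B, the wh-phrase is extracted from inside a wh-island (introduced by "if"), which blocks movement.
In A, the extraction path crosses only that-complement boundaries, which are transparent.
So A is grammatical.

A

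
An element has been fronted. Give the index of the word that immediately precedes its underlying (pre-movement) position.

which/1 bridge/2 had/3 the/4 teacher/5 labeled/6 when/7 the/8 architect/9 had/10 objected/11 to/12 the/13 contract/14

The displaced element is "which bridge" (word 2).
It functions as the direct object of "labeled", so the gap sits immediately after word 6 ("labeled").
Base order: The teacher had labeled which bridge when the architect had objected to the contract.

6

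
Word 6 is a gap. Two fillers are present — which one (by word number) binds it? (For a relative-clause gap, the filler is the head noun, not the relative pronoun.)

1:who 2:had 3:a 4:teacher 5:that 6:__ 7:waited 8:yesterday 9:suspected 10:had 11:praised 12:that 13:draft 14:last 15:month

4

The marked gap is inside the relative clause, the subject of "waited".
Its filler is the head noun "teacher" (via "that"), at word 4.
(The other dependency links word 1 to a gap after word 9.)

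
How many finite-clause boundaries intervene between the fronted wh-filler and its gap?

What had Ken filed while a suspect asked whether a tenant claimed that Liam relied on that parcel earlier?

"what" originates inside the matrix clause — no clause boundary is crossed.

0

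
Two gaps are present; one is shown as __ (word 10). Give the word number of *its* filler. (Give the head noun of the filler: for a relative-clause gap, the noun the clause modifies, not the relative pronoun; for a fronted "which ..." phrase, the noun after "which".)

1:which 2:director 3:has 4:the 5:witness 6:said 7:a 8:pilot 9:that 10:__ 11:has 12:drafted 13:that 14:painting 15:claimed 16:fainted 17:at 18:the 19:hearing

8

The marked gap is inside the relative clause, the subject of "drafted".
Its filler is the head noun "pilot" (via "that"), at word 8.
(The other dependency links word 2 to a gap after word 15.)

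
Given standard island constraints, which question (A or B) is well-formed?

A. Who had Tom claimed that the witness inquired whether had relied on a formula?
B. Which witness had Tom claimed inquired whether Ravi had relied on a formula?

B

In A, the wh-phrase is extracted from inside a wh-island (introduced by "whether"), which blocks movement.
In B, the extraction path crosses only that-complement boundaries, which are transparent.
So B is grammatical.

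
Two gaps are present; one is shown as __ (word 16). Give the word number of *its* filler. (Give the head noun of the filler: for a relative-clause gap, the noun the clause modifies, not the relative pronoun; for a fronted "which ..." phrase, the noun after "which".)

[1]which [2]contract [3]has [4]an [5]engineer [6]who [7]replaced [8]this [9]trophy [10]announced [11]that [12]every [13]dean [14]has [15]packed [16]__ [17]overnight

2

The marked gap is the direct object of "packed".
Its filler is the fronted wh-phrase "which contract", at word 2.
(The other dependency links word 5 to a gap after word 6.)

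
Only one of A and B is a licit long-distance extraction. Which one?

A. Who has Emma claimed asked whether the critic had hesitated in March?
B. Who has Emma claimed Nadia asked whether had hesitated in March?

A

In B, the wh-phrase is extracted from inside a wh-island (introduced by "whether"), which blocks movement.
In A, the extraction path crosses only that-complement boundaries, which are transparent.
So A is grammatical.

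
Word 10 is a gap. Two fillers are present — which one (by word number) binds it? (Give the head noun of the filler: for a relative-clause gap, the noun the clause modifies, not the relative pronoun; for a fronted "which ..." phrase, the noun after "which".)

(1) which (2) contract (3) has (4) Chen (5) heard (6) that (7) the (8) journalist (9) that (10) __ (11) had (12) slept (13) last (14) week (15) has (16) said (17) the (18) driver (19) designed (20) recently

The marked gap is inside the relative clause, the subject of "slept".
Its filler is the head noun "journalist" (via "that"), at word 8.
(The other dependency links word 2 to a gap after word 19.)

8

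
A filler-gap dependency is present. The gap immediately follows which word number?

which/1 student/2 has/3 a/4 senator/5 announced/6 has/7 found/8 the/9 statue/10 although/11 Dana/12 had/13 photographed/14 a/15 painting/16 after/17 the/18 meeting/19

The displaced element is "which student" (word 2).
It is linked across 1 clause boundary (Ø).
It functions as the subject of "found", so the gap sits immediately after word 6 ("announced").
Base order: A senator has announced which student has found the statue although Dana had photographed a painting after the meeting.

6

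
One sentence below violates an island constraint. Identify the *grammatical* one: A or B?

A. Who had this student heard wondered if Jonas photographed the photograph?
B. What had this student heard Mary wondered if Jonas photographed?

In B, the wh-phrase is extracted from inside a wh-island (introduced by "if"), which blocks movement.
In A, the extraction path crosses only that-complement boundaries, which are transparent.
So A is grammatical.

A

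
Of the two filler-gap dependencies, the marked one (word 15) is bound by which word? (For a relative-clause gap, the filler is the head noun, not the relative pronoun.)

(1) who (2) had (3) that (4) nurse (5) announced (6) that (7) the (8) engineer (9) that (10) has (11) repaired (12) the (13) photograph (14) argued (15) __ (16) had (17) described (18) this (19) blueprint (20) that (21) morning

The marked gap is the subject of "described".
Its filler is the fronted wh-phrase "who", at word 1.
(The other dependency links word 8 to a gap after word 9.)

1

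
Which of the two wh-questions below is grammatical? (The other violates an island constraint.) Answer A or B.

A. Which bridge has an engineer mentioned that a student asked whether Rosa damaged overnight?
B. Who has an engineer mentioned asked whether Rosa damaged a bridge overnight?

In A, the wh-phrase is extracted from inside a wh-island (introduced by "whether"), which blocks movement.
In B, the extraction path crosses only that-complement boundaries, which are transparent.
So B is grammatical.

B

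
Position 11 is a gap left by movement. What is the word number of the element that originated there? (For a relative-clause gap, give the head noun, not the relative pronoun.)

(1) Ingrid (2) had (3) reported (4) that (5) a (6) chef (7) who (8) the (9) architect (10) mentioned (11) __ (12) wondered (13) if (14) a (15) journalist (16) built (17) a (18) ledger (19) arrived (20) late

6

The gap at 11 is the subject of "wondered", inside a relative clause.
The relative pronoun is "who" (word 7); it is bound by the head noun immediately before it.
Its filler is the head noun "chef", at word 6.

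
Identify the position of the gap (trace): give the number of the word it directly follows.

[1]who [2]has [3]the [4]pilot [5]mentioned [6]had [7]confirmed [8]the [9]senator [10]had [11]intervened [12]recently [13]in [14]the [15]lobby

5

The displaced element is "who" (word 1).
It is linked across 1 clause boundary (Ø).
It functions as the subject of "confirmed", so the gap sits immediately after word 5 ("mentioned").
Base order: The pilot has mentioned that who had confirmed the senator had intervened recently in the lobby.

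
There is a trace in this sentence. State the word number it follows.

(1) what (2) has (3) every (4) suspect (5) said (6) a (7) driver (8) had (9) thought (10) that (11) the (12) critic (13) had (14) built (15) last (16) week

The displaced element is "what" (word 1).
It is linked across 2 clause boundaries (Ø → that).
It functions as the direct object of "built", so the gap sits immediately after word 14 ("built").
Base order: Every suspect has said a driver had thought that the critic had built what last week.

14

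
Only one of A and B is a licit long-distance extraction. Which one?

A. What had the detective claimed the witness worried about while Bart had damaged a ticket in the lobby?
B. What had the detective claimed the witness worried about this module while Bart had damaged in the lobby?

A

In B, the wh-phrase is extracted from inside an adjunct island (introduced by "while"), which blocks movement.
In A, the extraction path crosses only that-complement boundaries, which are transparent.
So A is grammatical.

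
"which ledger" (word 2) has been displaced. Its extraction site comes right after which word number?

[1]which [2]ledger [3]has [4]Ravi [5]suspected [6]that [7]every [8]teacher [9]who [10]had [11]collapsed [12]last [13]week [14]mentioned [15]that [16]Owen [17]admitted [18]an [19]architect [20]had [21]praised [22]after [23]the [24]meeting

21

The displaced element is "which ledger" (word 2).
It is linked across 3 clause boundaries (that → that → Ø).
It functions as the direct object of "praised", so the gap sits immediately after word 21 ("praised").
Base order: Ravi has suspected that every teacher who had collapsed last week mentioned that Owen admitted an architect had praised which ledger after the meeting.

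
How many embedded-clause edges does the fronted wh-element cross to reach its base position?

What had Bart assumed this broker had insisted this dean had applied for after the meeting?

2

"what" is extracted from the PP object of "applied".
Boundaries crossed, outermost first: [Ø], [Ø] — 2 in total.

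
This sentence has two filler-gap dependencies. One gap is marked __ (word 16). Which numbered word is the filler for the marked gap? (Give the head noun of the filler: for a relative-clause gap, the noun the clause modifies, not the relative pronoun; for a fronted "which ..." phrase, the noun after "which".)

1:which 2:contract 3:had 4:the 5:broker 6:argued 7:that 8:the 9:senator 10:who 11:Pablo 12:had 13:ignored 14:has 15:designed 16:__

2

The marked gap is the direct object of "designed".
Its filler is the fronted wh-phrase "which contract", at word 2.
(The other dependency links word 9 to a gap after word 13.)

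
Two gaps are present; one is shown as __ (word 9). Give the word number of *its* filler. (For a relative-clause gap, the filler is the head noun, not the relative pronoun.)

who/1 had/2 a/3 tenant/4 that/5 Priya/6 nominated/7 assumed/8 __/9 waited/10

The marked gap is the subject of "waited".
Its filler is the fronted wh-phrase "who", at word 1.
(The other dependency links word 4 to a gap after word 7.)

1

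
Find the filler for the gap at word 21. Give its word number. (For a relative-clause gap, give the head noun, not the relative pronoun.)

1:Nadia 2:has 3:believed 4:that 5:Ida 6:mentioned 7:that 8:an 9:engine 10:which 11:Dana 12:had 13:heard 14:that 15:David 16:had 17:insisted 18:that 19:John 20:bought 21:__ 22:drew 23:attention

9

The gap at 21 is the object of "bought", inside a relative clause.
The relative pronoun is "which" (word 10); it is bound by the head noun immediately before it.
Its filler is the head noun "engine", at word 9.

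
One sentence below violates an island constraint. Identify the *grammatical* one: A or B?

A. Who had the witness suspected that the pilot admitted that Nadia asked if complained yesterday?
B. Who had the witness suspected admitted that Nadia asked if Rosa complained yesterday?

B

In A, the wh-phrase is extracted from inside a wh-island (introduced by "if"), which blocks movement.
In B, the extraction path crosses only that-complement boundaries, which are transparent.
So B is grammatical.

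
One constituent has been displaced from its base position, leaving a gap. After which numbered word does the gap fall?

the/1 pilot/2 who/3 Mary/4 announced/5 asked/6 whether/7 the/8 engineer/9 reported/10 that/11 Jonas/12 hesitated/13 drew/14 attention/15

The displaced element is "the pilot" (word 2).
It is linked across 1 clause boundary (Ø).
It functions as the subject of "asked", so the gap sits immediately after word 5 ("announced").
Base order: Mary announced that the pilot asked whether the engineer reported that Jonas hesitated.

5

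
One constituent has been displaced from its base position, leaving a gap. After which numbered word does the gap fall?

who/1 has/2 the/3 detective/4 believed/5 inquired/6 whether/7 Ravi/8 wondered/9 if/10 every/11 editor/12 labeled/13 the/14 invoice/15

The displaced element is "who" (word 1).
It is linked across 1 clause boundary (Ø).
It functions as the subject of "inquired", so the gap sits immediately after word 5 ("believed").
Base order: The detective has believed that who inquired whether Ravi wondered if every editor labeled the invoice.

5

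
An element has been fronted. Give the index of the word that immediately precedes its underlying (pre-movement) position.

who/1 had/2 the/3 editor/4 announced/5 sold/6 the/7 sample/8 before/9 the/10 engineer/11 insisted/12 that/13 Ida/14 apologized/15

The displaced element is "who" (word 1).
It is linked across 1 clause boundary (Ø).
It functions as the subject of "sold", so the gap sits immediately after word 5 ("announced").
Base order: The editor had announced that who sold the sample before the engineer insisted that Ida apologized.

5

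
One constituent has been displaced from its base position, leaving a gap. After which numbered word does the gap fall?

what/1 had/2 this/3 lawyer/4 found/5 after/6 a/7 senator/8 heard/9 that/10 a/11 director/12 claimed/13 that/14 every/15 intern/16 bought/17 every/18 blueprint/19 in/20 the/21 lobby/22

5

The displaced element is "what" (word 1).
It functions as the direct object of "found", so the gap sits immediately after word 5 ("found").
Base order: This lawyer had found what after a senator heard that a director claimed that every intern bought every blueprint in the lobby.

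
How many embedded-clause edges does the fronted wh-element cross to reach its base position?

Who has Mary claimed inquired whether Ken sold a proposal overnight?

"who" is extracted from the subject of "inquired".
Boundaries crossed, outermost first: [Ø] — 1 in total.

1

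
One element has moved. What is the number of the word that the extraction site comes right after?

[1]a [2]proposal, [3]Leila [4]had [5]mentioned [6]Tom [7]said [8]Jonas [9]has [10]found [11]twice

The displaced element is "a proposal" (word 2).
It is linked across 2 clause boundaries (Ø → Ø).
It functions as the direct object of "found", so the gap sits immediately after word 10 ("found").
Base order: Leila had mentioned Tom said Jonas has found a proposal twice.

10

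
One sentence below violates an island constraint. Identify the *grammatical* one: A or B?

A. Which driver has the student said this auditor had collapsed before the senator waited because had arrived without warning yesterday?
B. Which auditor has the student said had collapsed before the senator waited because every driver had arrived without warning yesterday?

In A, the wh-phrase is extracted from inside an adjunct island (introduced by "before"), which blocks movement.
In B, the extraction path crosses only that-complement boundaries, which are transparent.
So B is grammatical.

B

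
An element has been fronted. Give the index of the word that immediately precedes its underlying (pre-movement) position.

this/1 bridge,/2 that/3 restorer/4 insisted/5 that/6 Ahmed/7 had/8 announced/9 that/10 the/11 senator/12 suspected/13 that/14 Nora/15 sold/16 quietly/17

The displaced element is "this bridge" (word 2).
It is linked across 3 clause boundaries (that → that → that).
It functions as the direct object of "sold", so the gap sits immediately after word 16 ("sold").
Base order: That restorer insisted that Ahmed had announced that the senator suspected that Nora sold this bridge quietly.

16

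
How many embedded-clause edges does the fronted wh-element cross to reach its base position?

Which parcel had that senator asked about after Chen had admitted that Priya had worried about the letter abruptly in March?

0

"which parcel" originates inside the matrix clause — no clause boundary is crossed.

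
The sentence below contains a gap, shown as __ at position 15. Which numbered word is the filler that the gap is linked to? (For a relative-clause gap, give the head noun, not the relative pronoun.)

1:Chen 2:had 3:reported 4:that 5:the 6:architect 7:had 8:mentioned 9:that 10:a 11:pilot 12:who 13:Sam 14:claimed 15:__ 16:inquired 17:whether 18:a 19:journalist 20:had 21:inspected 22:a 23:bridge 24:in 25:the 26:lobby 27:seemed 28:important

The gap at 15 is the subject of "inquired", inside a relative clause.
The relative pronoun is "who" (word 12); it is bound by the head noun immediately before it.
Its filler is the head noun "pilot", at word 11.

11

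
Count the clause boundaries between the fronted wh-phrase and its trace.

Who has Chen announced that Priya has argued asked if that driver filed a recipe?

2

"who" is extracted from the subject of "asked".
Boundaries crossed, outermost first: [that], [Ø] — 2 in total.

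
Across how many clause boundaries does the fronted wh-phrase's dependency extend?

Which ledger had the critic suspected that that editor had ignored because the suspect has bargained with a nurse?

"which ledger" is extracted from the object of "ignored".
Boundaries crossed, outermost first: [that] — 1 in total.

1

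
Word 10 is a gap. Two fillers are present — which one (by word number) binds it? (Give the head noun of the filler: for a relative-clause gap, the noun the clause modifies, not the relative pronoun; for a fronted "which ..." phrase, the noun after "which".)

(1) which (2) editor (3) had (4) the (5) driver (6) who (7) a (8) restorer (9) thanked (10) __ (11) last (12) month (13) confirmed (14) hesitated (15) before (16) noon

5

The marked gap is inside the relative clause, the direct object of "thanked".
Its filler is the head noun "driver" (via "who"), at word 5.
(The other dependency links word 2 to a gap after word 13.)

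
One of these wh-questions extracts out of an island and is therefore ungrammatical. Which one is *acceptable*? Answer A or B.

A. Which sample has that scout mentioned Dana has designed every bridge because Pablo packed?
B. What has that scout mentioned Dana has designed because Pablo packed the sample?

In A, the wh-phrase is extracted from inside an adjunct island (introduced by "because"), which blocks movement.
In B, the extraction path crosses only that-complement boundaries, which are transparent.
So B is grammatical.

B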